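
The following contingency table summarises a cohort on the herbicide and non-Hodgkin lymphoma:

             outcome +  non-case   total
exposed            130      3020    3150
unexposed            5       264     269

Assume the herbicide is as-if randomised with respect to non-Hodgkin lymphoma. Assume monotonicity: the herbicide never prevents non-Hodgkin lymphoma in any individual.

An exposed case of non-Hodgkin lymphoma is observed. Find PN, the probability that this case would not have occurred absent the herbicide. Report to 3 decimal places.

PN ≈ 0.550

p₁ = P(outcome | exposed) = 130/3150 = 0.04127
p₀ = P(outcome | unexposed) = 5/269 = 0.018587
Under exogeneity and monotonicity, PN = (p₁ − p₀)/p₁.
PN = (0.04127 − 0.018587) / 0.04127 ≈ 0.5496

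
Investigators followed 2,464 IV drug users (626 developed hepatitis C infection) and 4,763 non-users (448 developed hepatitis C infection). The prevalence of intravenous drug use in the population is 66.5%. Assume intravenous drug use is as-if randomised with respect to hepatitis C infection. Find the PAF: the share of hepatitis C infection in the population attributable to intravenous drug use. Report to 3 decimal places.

p₁ = P(outcome | exposed) = 626/2464 = 0.25406
p₀ = P(outcome | unexposed) = 448/4763 = 0.094058
Overall risk P(Y=1) = π·p₁ + (1−π)·p₀ = 0.665×0.25406 + 0.335×0.094058 = 0.20046.
Under exogeneity, PAF = [P(Y=1) − p₀] / P(Y=1).
PAF = (0.20046 − 0.094058) / 0.20046 ≈ 0.5308

PAF ≈ 0.531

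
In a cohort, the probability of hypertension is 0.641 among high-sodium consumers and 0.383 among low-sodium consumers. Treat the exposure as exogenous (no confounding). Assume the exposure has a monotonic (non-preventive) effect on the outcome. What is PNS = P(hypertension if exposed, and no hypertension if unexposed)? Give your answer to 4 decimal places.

Let p₁ = 0.641, p₀ = 0.383.
Under exogeneity and monotonicity, PNS = p₁ − p₀.
PNS = 0.641 − 0.383 = 0.258

PNS ≈ 0.2580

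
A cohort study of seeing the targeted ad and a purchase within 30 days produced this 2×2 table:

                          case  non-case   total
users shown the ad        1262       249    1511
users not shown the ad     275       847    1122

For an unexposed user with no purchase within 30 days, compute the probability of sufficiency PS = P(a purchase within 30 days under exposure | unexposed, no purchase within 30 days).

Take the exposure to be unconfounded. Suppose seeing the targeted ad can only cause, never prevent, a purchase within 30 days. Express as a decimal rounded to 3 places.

p₁ = P(outcome | exposed) = 1262/1511 = 0.83521
p₀ = P(outcome | unexposed) = 275/1122 = 0.2451
Under exogeneity and monotonicity, PS = (p₁ − p₀)/(1 − p₀).
PS = (0.83521 − 0.2451) / 0.7549 ≈ 0.7817

PS ≈ 0.782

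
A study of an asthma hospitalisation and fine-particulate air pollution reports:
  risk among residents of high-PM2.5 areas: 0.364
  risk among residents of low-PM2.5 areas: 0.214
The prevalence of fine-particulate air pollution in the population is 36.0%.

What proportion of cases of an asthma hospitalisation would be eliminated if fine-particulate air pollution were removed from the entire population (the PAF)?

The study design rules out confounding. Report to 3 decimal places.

Let p₁ = 0.364, p₀ = 0.214.
Overall risk P(Y=1) = π·p₁ + (1−π)·p₀ = 0.36×0.364 + 0.64×0.214 = 0.268.
Under exogeneity, PAF = [P(Y=1) − p₀] / P(Y=1).
PAF = (0.268 − 0.214) / 0.268 ≈ 0.2015

PAF ≈ 0.201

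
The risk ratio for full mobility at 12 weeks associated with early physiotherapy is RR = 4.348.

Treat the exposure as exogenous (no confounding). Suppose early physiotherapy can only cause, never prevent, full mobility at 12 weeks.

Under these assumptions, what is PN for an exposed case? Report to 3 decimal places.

PN ≈ 0.770

Under exogeneity and monotonicity, PN = (RR − 1) / RR = 1 − 1/RR.
PN = (4.348 − 1) / 4.348 = 3.348 / 4.348 ≈ 0.7700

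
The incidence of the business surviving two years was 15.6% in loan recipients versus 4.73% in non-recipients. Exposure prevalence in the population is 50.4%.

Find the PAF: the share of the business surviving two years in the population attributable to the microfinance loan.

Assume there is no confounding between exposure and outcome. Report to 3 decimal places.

PAF ≈ 0.537

p₁ = 0.156, p₀ = 0.0473.
Overall risk P(Y=1) = π·p₁ + (1−π)·p₀ = 0.504×0.156 + 0.496×0.0473 = 0.10208.
Under exogeneity, PAF = [P(Y=1) − p₀] / P(Y=1).
PAF = (0.10208 − 0.0473) / 0.10208 ≈ 0.5367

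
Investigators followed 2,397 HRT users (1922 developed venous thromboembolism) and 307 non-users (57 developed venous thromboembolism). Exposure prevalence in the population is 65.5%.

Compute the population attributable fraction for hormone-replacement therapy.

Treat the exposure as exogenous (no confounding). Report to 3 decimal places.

p₁ = P(outcome | exposed) = 1922/2397 = 0.80184
p₀ = P(outcome | unexposed) = 57/307 = 0.18567
Overall risk P(Y=1) = π·p₁ + (1−π)·p₀ = 0.655×0.80184 + 0.345×0.18567 = 0.58926.
Under exogeneity, PAF = [P(Y=1) − p₀] / P(Y=1).
PAF = (0.58926 − 0.18567) / 0.58926 ≈ 0.6849

PAF ≈ 0.685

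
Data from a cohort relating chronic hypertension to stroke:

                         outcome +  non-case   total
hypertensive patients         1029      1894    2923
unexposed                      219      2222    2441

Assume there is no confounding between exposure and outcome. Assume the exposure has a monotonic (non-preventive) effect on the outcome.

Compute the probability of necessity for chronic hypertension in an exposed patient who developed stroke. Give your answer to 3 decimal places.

p₁ = P(outcome | exposed) = 1029/2923 = 0.35204
p₀ = P(outcome | unexposed) = 219/2441 = 0.089717
Under exogeneity and monotonicity, PN = (p₁ − p₀)/p₁.
PN = (0.35204 − 0.089717) / 0.35204 ≈ 0.7451

PN ≈ 0.745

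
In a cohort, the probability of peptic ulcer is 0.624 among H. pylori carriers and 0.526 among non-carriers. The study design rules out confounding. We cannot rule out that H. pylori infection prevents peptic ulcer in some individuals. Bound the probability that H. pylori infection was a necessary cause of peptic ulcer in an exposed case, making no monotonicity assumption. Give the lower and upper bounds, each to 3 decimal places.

0.157 ≤ PN ≤ 0.760

Let p₁ = 0.624, p₀ = 0.526.
Under exogeneity alone the bounds on PN are max{0,(p₁−p₀)/p₁} ≤ PN ≤ min{1,(1−p₀)/p₁}.
  lower = (p₁ − p₀)/p₁ = 0.098 / 0.624 ≈ 0.1571
  upper = min{1, (1 − p₀)/p₁} = 0.474 / 0.624 ≈ 0.7596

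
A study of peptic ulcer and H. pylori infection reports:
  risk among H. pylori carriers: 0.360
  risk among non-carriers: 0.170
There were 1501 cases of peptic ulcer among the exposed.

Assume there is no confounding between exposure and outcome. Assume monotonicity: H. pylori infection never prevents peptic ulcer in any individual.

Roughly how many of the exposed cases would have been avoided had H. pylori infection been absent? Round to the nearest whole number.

Let p₁ = 0.36, p₀ = 0.17.
PN = (p₁ − p₀)/p₁ = (0.36 − 0.17) / 0.36 ≈ 0.52778.
Attributable cases ≈ PN × (exposed cases) = 0.52778 × 1501 ≈ 792.19.

about 792 cases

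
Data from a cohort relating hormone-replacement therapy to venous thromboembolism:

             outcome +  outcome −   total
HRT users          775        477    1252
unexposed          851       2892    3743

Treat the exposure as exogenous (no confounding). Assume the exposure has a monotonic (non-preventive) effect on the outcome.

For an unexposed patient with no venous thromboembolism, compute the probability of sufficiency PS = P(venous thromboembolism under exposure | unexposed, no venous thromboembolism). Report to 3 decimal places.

p₁ = P(outcome | exposed) = 775/1252 = 0.61901
p₀ = P(outcome | unexposed) = 851/3743 = 0.22736
Under exogeneity and monotonicity, PS = (p₁ − p₀)/(1 − p₀).
PS = (0.61901 − 0.22736) / 0.77264 ≈ 0.5069

PS ≈ 0.507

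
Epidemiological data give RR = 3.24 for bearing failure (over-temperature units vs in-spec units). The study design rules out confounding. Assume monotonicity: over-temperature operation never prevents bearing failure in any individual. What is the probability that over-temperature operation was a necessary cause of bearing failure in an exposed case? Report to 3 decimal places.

PN ≈ 0.691

Under exogeneity and monotonicity, PN = (RR − 1) / RR = 1 − 1/RR.
PN = (3.24 − 1) / 3.24 = 2.24 / 3.24 ≈ 0.6914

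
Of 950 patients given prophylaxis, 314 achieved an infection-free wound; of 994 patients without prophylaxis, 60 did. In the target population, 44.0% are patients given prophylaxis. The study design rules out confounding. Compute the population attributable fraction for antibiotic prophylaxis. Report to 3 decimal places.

p₁ = P(outcome | exposed) = 314/950 = 0.33053
p₀ = P(outcome | unexposed) = 60/994 = 0.060362
Overall risk P(Y=1) = π·p₁ + (1−π)·p₀ = 0.44×0.33053 + 0.56×0.060362 = 0.17923.
Under exogeneity, PAF = [P(Y=1) − p₀] / P(Y=1).
PAF = (0.17923 − 0.060362) / 0.17923 ≈ 0.6632

PAF ≈ 0.663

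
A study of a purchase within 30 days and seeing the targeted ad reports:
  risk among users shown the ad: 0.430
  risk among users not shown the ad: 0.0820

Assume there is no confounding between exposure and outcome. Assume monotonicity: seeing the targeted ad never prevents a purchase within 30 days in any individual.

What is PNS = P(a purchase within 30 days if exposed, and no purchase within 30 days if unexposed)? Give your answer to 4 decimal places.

PNS ≈ 0.3480

Let p₁ = 0.43, p₀ = 0.082.
Under exogeneity and monotonicity, PNS = p₁ − p₀.
PNS = 0.43 − 0.082 = 0.348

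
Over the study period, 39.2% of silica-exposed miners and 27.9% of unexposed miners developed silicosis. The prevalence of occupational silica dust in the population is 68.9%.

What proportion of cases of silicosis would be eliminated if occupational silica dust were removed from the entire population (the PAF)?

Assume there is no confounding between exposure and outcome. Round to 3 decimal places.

PAF ≈ 0.218

p₁ = 0.392, p₀ = 0.279.
Overall risk P(Y=1) = π·p₁ + (1−π)·p₀ = 0.689×0.392 + 0.311×0.279 = 0.35686.
Under exogeneity, PAF = [P(Y=1) − p₀] / P(Y=1).
PAF = (0.35686 − 0.279) / 0.35686 ≈ 0.2182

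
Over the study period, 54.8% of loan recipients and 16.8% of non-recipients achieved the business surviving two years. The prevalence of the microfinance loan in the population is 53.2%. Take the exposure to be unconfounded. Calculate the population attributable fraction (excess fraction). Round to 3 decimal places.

p₁ = 0.548, p₀ = 0.168.
Overall risk P(Y=1) = π·p₁ + (1−π)·p₀ = 0.532×0.548 + 0.468×0.168 = 0.37016.
Under exogeneity, PAF = [P(Y=1) − p₀] / P(Y=1).
PAF = (0.37016 − 0.168) / 0.37016 ≈ 0.5461

PAF ≈ 0.546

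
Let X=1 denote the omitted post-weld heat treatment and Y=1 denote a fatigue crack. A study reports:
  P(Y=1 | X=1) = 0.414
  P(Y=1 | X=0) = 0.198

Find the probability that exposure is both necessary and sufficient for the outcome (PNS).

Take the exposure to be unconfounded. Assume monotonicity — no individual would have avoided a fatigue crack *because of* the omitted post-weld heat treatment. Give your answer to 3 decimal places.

Let p₁ = 0.414, p₀ = 0.198.
Under exogeneity and monotonicity, PNS = p₁ − p₀.
PNS = 0.414 − 0.198 = 0.216

PNS ≈ 0.216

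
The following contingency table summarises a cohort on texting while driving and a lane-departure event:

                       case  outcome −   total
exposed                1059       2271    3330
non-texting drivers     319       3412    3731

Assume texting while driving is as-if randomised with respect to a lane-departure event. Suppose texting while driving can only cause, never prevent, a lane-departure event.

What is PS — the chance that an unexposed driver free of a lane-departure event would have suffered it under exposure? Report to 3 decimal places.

p₁ = P(outcome | exposed) = 1059/3330 = 0.31802
p₀ = P(outcome | unexposed) = 319/3731 = 0.0855
Under exogeneity and monotonicity, PS = (p₁ − p₀)/(1 − p₀).
PS = (0.31802 − 0.0855) / 0.9145 ≈ 0.2543

PS ≈ 0.254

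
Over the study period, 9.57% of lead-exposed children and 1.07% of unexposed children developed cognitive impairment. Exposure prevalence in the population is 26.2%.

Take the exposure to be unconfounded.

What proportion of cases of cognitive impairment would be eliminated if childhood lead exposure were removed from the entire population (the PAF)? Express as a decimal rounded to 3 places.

p₁ = 0.0957, p₀ = 0.0107.
Overall risk P(Y=1) = π·p₁ + (1−π)·p₀ = 0.262×0.0957 + 0.738×0.0107 = 0.03297.
Under exogeneity, PAF = [P(Y=1) − p₀] / P(Y=1).
PAF = (0.03297 − 0.0107) / 0.03297 ≈ 0.6755

PAF ≈ 0.675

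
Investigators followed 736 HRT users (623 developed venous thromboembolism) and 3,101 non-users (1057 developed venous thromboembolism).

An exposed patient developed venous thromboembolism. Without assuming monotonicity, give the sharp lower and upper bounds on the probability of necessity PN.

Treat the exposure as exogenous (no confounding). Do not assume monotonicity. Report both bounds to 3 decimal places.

p₁ = P(outcome | exposed) = 623/736 = 0.84647
p₀ = P(outcome | unexposed) = 1057/3101 = 0.34086
Under exogeneity alone the bounds on PN are max{0,(p₁−p₀)/p₁} ≤ PN ≤ min{1,(1−p₀)/p₁}.
  lower = (p₁ − p₀)/p₁ = 0.50561 / 0.84647 ≈ 0.5973
  upper = min{1, (1 − p₀)/p₁} = 0.65914 / 0.84647 ≈ 0.7787

0.597 ≤ PN ≤ 0.779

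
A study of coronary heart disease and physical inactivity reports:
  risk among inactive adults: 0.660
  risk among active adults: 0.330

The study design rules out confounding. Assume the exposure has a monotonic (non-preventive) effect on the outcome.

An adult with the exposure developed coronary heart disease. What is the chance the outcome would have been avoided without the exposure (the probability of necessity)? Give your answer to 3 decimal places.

PN ≈ 0.500

Let p₁ = 0.66, p₀ = 0.33.
Under exogeneity and monotonicity, PN = (p₁ − p₀) / p₁.
PN = (0.66 − 0.33) / 0.66 = 0.33 / 0.66 ≈ 0.5000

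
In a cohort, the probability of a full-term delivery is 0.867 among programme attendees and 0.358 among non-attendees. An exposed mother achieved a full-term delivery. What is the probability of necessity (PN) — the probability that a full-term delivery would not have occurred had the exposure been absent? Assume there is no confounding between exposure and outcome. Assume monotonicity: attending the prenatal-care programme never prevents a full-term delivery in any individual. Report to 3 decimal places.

Let p₁ = 0.867, p₀ = 0.358.
Under exogeneity and monotonicity, PN = (p₁ − p₀) / p₁.
PN = (0.867 − 0.358) / 0.867 = 0.509 / 0.867 ≈ 0.5871

PN ≈ 0.587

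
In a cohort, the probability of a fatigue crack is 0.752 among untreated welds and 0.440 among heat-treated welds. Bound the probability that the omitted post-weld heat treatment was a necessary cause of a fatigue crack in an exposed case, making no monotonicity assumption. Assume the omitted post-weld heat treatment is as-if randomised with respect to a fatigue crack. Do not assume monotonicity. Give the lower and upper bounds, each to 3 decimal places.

0.415 ≤ PN ≤ 0.745

Let p₁ = 0.752, p₀ = 0.44.
Under exogeneity alone the bounds on PN are max{0,(p₁−p₀)/p₁} ≤ PN ≤ min{1,(1−p₀)/p₁}.
  lower = (p₁ − p₀)/p₁ = 0.312 / 0.752 ≈ 0.4149
  upper = min{1, (1 − p₀)/p₁} = 0.56 / 0.752 ≈ 0.7447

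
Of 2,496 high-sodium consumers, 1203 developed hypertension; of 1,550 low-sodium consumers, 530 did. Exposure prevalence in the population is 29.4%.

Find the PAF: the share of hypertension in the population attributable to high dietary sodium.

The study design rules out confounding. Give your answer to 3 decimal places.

p₁ = P(outcome | exposed) = 1203/2496 = 0.48197
p₀ = P(outcome | unexposed) = 530/1550 = 0.34194
Overall risk P(Y=1) = π·p₁ + (1−π)·p₀ = 0.294×0.48197 + 0.706×0.34194 = 0.38311.
Under exogeneity, PAF = [P(Y=1) − p₀] / P(Y=1).
PAF = (0.38311 − 0.34194) / 0.38311 ≈ 0.1075

PAF ≈ 0.107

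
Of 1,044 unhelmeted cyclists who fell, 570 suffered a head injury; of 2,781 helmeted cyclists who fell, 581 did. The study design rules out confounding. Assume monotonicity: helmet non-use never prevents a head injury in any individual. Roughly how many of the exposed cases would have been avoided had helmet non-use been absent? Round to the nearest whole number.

about 352 cases

p₁ = P(outcome | exposed) = 570/1044 = 0.54598
p₀ = P(outcome | unexposed) = 581/2781 = 0.20892
PN = (p₁ − p₀)/p₁ = (0.54598 − 0.20892) / 0.54598 ≈ 0.61735.
Attributable cases ≈ PN × (exposed cases) = 0.61735 × 570 ≈ 351.89.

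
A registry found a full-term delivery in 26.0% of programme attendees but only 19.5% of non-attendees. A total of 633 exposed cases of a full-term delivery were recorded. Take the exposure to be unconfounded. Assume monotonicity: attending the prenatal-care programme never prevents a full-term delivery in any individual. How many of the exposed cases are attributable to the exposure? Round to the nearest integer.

about 158 cases

p₁ = 0.26, p₀ = 0.195.
PN = (p₁ − p₀)/p₁ = (0.26 − 0.195) / 0.26 ≈ 0.25000.
Attributable cases ≈ PN × (exposed cases) = 0.25000 × 633 ≈ 158.25.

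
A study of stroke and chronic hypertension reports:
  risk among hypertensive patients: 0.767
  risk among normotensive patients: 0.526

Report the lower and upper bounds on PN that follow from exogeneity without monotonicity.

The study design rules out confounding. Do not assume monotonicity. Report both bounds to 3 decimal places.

Let p₁ = 0.767, p₀ = 0.526.
Under exogeneity alone the bounds on PN are max{0,(p₁−p₀)/p₁} ≤ PN ≤ min{1,(1−p₀)/p₁}.
  lower = (p₁ − p₀)/p₁ = 0.241 / 0.767 ≈ 0.3142
  upper = min{1, (1 − p₀)/p₁} = 0.474 / 0.767 ≈ 0.6180

0.314 ≤ PN ≤ 0.618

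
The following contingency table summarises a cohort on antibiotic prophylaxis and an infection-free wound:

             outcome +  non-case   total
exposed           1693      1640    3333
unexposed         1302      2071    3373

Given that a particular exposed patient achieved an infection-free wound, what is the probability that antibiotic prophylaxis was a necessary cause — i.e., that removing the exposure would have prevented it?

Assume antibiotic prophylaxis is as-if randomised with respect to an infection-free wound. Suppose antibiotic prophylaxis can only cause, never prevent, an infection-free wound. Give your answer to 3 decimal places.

PN ≈ 0.240

p₁ = P(outcome | exposed) = 1693/3333 = 0.50795
p₀ = P(outcome | unexposed) = 1302/3373 = 0.38601
Under exogeneity and monotonicity, PN = (p₁ − p₀)/p₁.
PN = (0.50795 − 0.38601) / 0.50795 ≈ 0.2401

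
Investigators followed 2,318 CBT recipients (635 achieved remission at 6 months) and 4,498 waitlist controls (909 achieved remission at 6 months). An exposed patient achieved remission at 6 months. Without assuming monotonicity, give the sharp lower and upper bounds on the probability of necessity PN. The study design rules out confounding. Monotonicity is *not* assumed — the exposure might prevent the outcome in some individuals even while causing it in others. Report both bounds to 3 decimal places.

p₁ = P(outcome | exposed) = 635/2318 = 0.27394
p₀ = P(outcome | unexposed) = 909/4498 = 0.20209
Under exogeneity alone the bounds on PN are max{0,(p₁−p₀)/p₁} ≤ PN ≤ min{1,(1−p₀)/p₁}.
  lower = (p₁ − p₀)/p₁ = 0.071853 / 0.27394 ≈ 0.2623
  upper = min{1, (1 − p₀)/p₁} = 0.79791 / 0.27394 ≈ 2.9127 → capped at 1

0.262 ≤ PN ≤ 1.000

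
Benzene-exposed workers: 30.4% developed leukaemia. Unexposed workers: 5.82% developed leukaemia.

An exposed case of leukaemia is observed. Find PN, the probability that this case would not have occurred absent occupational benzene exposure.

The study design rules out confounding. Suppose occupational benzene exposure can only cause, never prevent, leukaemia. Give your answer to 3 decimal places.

p₁ = 0.304, p₀ = 0.0582.
Under exogeneity and monotonicity, PN = (p₁ − p₀) / p₁.
PN = (0.304 − 0.0582) / 0.304 = 0.2458 / 0.304 ≈ 0.8086

PN ≈ 0.809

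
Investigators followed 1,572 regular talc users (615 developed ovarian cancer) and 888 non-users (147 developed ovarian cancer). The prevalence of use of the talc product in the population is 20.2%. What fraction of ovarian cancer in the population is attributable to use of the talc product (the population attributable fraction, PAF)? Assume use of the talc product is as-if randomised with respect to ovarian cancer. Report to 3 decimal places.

p₁ = P(outcome | exposed) = 615/1572 = 0.39122
p₀ = P(outcome | unexposed) = 147/888 = 0.16554
Overall risk P(Y=1) = π·p₁ + (1−π)·p₀ = 0.202×0.39122 + 0.798×0.16554 = 0.21113.
Under exogeneity, PAF = [P(Y=1) − p₀] / P(Y=1).
PAF = (0.21113 − 0.16554) / 0.21113 ≈ 0.2159

PAF ≈ 0.216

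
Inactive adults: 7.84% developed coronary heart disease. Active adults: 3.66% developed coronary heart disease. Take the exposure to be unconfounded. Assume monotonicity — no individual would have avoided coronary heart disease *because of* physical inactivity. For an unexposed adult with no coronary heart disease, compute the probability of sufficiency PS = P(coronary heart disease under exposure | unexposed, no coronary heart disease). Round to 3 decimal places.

p₁ = 0.0784, p₀ = 0.0366.
Under exogeneity and monotonicity, PS = (p₁ − p₀) / (1 − p₀).
PS = (0.0784 − 0.0366) / (1 − 0.0366) = 0.0418 / 0.9634 ≈ 0.0434

PS ≈ 0.043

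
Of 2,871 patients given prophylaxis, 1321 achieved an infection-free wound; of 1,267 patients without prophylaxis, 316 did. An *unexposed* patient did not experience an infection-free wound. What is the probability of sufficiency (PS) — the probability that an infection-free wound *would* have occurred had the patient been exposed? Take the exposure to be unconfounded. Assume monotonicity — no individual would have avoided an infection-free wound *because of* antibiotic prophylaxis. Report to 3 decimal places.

PS ≈ 0.281

p₁ = P(outcome | exposed) = 1321/2871 = 0.46012
p₀ = P(outcome | unexposed) = 316/1267 = 0.24941
Under exogeneity and monotonicity, PS = (p₁ − p₀) / (1 − p₀).
PS = (0.46012 − 0.24941) / (1 − 0.24941) = 0.21071 / 0.75059 ≈ 0.2807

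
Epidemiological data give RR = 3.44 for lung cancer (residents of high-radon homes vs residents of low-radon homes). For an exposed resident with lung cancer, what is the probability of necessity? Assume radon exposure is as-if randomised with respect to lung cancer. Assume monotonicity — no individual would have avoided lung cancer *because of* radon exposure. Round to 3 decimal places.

PN ≈ 0.709

Under exogeneity and monotonicity, PN = (RR − 1) / RR = 1 − 1/RR.
PN = (3.44 − 1) / 3.44 = 2.44 / 3.44 ≈ 0.7093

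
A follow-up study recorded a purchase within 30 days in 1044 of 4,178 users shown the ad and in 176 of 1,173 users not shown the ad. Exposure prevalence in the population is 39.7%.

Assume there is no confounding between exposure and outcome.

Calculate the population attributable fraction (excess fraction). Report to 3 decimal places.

p₁ = P(outcome | exposed) = 1044/4178 = 0.24988
p₀ = P(outcome | unexposed) = 176/1173 = 0.15004
Overall risk P(Y=1) = π·p₁ + (1−π)·p₀ = 0.397×0.24988 + 0.603×0.15004 = 0.18968.
Under exogeneity, PAF = [P(Y=1) − p₀] / P(Y=1).
PAF = (0.18968 − 0.15004) / 0.18968 ≈ 0.2090

PAF ≈ 0.209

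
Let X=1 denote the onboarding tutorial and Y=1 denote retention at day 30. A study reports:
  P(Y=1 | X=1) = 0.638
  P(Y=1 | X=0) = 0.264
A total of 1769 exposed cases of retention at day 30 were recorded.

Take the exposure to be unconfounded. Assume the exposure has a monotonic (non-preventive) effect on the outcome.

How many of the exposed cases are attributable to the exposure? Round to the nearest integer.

about 1037 cases

Let p₁ = 0.638, p₀ = 0.264.
PN = (p₁ − p₀)/p₁ = (0.638 − 0.264) / 0.638 ≈ 0.58621.
Attributable cases ≈ PN × (exposed cases) = 0.58621 × 1769 ≈ 1037.00.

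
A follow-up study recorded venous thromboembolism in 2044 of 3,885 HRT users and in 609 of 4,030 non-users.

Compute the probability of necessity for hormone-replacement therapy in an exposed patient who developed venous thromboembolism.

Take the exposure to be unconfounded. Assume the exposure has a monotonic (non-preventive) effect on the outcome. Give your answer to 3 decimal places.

PN ≈ 0.713

p₁ = P(outcome | exposed) = 2044/3885 = 0.52613
p₀ = P(outcome | unexposed) = 609/4030 = 0.15112
Under exogeneity and monotonicity, PN = (p₁ − p₀) / p₁.
PN = (0.52613 − 0.15112) / 0.52613 = 0.37501 / 0.52613 ≈ 0.7128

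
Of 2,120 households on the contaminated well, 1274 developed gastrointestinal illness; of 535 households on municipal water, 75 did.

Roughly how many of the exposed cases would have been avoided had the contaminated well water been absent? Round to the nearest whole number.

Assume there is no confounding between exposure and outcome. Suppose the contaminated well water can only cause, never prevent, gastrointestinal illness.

about 977 cases

p₁ = P(outcome | exposed) = 1274/2120 = 0.60094
p₀ = P(outcome | unexposed) = 75/535 = 0.14019
PN = (p₁ − p₀)/p₁ = (0.60094 − 0.14019) / 0.60094 ≈ 0.76672.
Attributable cases ≈ PN × (exposed cases) = 0.76672 × 1274 ≈ 976.80.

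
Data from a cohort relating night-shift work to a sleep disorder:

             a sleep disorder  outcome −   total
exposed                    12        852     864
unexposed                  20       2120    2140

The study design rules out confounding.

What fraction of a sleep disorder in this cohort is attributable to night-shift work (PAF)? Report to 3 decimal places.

p₁ = P(outcome | exposed) = 12/864 = 0.013889
p₀ = P(outcome | unexposed) = 20/2140 = 0.0093458
Exposure prevalence π = 864/3004 = 0.28762; overall risk P(Y=1) = 0.010652.
Under exogeneity, PAF = [P(Y=1) − p₀]/P(Y=1).
PAF = (0.010652 − 0.0093458) / 0.010652 ≈ 0.1227

PAF ≈ 0.123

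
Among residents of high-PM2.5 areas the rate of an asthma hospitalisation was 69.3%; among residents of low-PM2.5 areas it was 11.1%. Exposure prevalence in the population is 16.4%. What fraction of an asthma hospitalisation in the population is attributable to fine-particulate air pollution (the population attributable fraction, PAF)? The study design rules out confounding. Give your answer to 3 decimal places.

PAF ≈ 0.462

p₁ = 0.693, p₀ = 0.111.
Overall risk P(Y=1) = π·p₁ + (1−π)·p₀ = 0.164×0.693 + 0.836×0.111 = 0.20645.
Under exogeneity, PAF = [P(Y=1) − p₀] / P(Y=1).
PAF = (0.20645 − 0.111) / 0.20645 ≈ 0.4623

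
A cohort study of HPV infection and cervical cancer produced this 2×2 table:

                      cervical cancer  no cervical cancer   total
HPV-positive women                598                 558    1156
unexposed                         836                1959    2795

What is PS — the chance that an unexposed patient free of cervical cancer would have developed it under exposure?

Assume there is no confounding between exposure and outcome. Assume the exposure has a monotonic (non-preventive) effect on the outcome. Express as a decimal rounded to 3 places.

PS ≈ 0.311

p₁ = P(outcome | exposed) = 598/1156 = 0.5173
p₀ = P(outcome | unexposed) = 836/2795 = 0.29911
Under exogeneity and monotonicity, PS = (p₁ − p₀)/(1 − p₀).
PS = (0.5173 − 0.29911) / 0.70089 ≈ 0.3113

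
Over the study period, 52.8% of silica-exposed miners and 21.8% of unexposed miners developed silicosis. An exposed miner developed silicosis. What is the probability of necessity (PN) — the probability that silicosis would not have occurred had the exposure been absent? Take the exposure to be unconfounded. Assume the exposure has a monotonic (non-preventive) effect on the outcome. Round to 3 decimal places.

PN ≈ 0.587

p₁ = 0.528, p₀ = 0.218.
Under exogeneity and monotonicity, PN = (p₁ − p₀) / p₁.
PN = (0.528 − 0.218) / 0.528 = 0.31 / 0.528 ≈ 0.5871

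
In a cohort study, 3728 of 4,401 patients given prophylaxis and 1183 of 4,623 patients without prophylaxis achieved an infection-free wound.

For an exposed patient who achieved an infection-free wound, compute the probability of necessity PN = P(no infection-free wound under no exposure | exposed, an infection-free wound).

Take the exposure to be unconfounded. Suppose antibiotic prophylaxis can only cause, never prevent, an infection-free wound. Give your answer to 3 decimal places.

p₁ = P(outcome | exposed) = 3728/4401 = 0.84708
p₀ = P(outcome | unexposed) = 1183/4623 = 0.25589
Under exogeneity and monotonicity, PN = (p₁ − p₀) / p₁.
PN = (0.84708 − 0.25589) / 0.84708 = 0.59119 / 0.84708 ≈ 0.6979

PN ≈ 0.698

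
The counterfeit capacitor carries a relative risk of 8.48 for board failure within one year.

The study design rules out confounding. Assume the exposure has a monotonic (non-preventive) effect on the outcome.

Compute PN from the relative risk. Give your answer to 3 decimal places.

PN ≈ 0.882

Under exogeneity and monotonicity, PN = (RR − 1) / RR = 1 − 1/RR.
PN = (8.48 − 1) / 8.48 = 7.48 / 8.48 ≈ 0.8821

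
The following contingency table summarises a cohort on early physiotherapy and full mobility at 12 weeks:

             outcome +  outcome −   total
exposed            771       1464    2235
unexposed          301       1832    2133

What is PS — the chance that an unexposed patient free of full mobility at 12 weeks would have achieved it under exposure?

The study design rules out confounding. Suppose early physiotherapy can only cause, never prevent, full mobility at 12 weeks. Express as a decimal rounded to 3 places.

PS ≈ 0.237

p₁ = P(outcome | exposed) = 771/2235 = 0.34497
p₀ = P(outcome | unexposed) = 301/2133 = 0.14112
Under exogeneity and monotonicity, PS = (p₁ − p₀) / (1 − p₀).
PS = (0.34497 − 0.14112) / (1 − 0.14112) = 0.20385 / 0.85888 ≈ 0.2373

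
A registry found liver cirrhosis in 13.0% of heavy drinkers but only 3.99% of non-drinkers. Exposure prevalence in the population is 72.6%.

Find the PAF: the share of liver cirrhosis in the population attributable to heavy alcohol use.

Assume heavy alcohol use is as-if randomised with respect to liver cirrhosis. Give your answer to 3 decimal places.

PAF ≈ 0.621

p₁ = 0.13, p₀ = 0.0399.
Overall risk P(Y=1) = π·p₁ + (1−π)·p₀ = 0.726×0.13 + 0.274×0.0399 = 0.10531.
Under exogeneity, PAF = [P(Y=1) − p₀] / P(Y=1).
PAF = (0.10531 − 0.0399) / 0.10531 ≈ 0.6211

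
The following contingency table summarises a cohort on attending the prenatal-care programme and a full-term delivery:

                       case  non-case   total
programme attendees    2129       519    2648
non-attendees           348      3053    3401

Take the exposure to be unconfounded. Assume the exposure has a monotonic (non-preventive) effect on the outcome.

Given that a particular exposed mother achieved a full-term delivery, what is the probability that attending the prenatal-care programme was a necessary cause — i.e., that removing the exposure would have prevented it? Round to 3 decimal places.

PN ≈ 0.873

p₁ = P(outcome | exposed) = 2129/2648 = 0.804
p₀ = P(outcome | unexposed) = 348/3401 = 0.10232
Under exogeneity and monotonicity, PN = (p₁ − p₀)/p₁.
PN = (0.804 − 0.10232) / 0.804 ≈ 0.8727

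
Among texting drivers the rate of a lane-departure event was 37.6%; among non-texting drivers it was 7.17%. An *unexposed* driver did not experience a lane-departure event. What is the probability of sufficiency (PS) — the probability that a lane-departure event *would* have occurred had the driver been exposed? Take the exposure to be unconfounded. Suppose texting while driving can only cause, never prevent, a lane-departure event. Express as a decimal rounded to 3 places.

PS ≈ 0.328

p₁ = 0.376, p₀ = 0.0717.
Under exogeneity and monotonicity, PS = (p₁ − p₀) / (1 − p₀).
PS = (0.376 − 0.0717) / (1 − 0.0717) = 0.3043 / 0.9283 ≈ 0.3278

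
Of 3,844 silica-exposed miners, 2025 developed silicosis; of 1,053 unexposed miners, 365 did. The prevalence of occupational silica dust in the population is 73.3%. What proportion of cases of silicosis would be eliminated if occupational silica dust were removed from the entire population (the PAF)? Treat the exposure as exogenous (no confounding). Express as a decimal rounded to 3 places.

PAF ≈ 0.276

p₁ = P(outcome | exposed) = 2025/3844 = 0.5268
p₀ = P(outcome | unexposed) = 365/1053 = 0.34663
Overall risk P(Y=1) = π·p₁ + (1−π)·p₀ = 0.733×0.5268 + 0.267×0.34663 = 0.47869.
Under exogeneity, PAF = [P(Y=1) − p₀] / P(Y=1).
PAF = (0.47869 − 0.34663) / 0.47869 ≈ 0.2759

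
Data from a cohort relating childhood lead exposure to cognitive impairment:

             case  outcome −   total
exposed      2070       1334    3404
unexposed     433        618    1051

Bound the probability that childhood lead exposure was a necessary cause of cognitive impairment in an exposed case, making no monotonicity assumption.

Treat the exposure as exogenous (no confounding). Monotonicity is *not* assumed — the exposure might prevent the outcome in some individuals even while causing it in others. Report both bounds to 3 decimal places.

p₁ = P(outcome | exposed) = 2070/3404 = 0.60811
p₀ = P(outcome | unexposed) = 433/1051 = 0.41199
Under exogeneity alone the bounds on PN are max{0,(p₁−p₀)/p₁} ≤ PN ≤ min{1,(1−p₀)/p₁}.
  lower = (p₁ − p₀)/p₁ = 0.19612 / 0.60811 ≈ 0.3225
  upper = min{1, (1 − p₀)/p₁} = 0.58801 / 0.60811 ≈ 0.9670

0.323 ≤ PN ≤ 0.967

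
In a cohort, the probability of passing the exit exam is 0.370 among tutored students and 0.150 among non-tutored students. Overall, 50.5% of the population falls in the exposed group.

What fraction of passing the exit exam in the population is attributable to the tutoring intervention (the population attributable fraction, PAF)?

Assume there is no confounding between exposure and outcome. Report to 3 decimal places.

Let p₁ = 0.37, p₀ = 0.15.
Overall risk P(Y=1) = π·p₁ + (1−π)·p₀ = 0.505×0.37 + 0.495×0.15 = 0.2611.
Under exogeneity, PAF = [P(Y=1) − p₀] / P(Y=1).
PAF = (0.2611 − 0.15) / 0.2611 ≈ 0.4255

PAF ≈ 0.426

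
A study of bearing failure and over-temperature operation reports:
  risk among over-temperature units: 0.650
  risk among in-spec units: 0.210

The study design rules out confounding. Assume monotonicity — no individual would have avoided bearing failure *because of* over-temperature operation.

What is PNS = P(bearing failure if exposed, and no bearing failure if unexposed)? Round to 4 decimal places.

Let p₁ = 0.65, p₀ = 0.21.
Under exogeneity and monotonicity, PNS = p₁ − p₀.
PNS = 0.65 − 0.21 = 0.44

PNS ≈ 0.4400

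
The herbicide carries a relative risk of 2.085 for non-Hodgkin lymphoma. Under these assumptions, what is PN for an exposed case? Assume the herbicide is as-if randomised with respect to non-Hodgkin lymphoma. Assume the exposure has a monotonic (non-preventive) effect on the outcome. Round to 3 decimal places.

Under exogeneity and monotonicity, PN = (RR − 1) / RR = 1 − 1/RR.
PN = (2.085 − 1) / 2.085 = 1.085 / 2.085 ≈ 0.5204

PN ≈ 0.520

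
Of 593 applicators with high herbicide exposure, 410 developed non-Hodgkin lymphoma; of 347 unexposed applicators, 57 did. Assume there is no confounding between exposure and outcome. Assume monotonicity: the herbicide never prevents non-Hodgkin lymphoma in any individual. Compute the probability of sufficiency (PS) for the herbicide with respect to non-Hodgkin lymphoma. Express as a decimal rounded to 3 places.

PS ≈ 0.631

p₁ = P(outcome | exposed) = 410/593 = 0.6914
p₀ = P(outcome | unexposed) = 57/347 = 0.16427
Under exogeneity and monotonicity, PS = (p₁ − p₀) / (1 − p₀).
PS = (0.6914 − 0.16427) / (1 − 0.16427) = 0.52713 / 0.83573 ≈ 0.6307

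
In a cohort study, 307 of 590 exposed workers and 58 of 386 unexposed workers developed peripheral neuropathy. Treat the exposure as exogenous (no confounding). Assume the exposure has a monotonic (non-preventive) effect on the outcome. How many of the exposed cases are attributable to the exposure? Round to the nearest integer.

p₁ = P(outcome | exposed) = 307/590 = 0.52034
p₀ = P(outcome | unexposed) = 58/386 = 0.15026
PN = (p₁ − p₀)/p₁ = (0.52034 − 0.15026) / 0.52034 ≈ 0.71123.
Attributable cases ≈ PN × (exposed cases) = 0.71123 × 307 ≈ 218.35.

about 218 cases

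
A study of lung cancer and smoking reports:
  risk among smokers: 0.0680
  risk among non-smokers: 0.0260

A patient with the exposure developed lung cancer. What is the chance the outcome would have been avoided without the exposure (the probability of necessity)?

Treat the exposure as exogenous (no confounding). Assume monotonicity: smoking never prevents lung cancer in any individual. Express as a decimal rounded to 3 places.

Let p₁ = 0.068, p₀ = 0.026.
Under exogeneity and monotonicity, PN = (p₁ − p₀) / p₁.
PN = (0.068 − 0.026) / 0.068 = 0.042 / 0.068 ≈ 0.6176

PN ≈ 0.618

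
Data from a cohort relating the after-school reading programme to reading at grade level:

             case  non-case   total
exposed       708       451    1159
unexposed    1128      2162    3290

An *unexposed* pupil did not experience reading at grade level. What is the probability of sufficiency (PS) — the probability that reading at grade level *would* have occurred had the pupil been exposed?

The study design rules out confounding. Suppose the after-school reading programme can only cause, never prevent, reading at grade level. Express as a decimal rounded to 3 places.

p₁ = P(outcome | exposed) = 708/1159 = 0.61087
p₀ = P(outcome | unexposed) = 1128/3290 = 0.34286
Under exogeneity and monotonicity, PS = (p₁ − p₀)/(1 − p₀).
PS = (0.61087 − 0.34286) / 0.65714 ≈ 0.4078

PS ≈ 0.408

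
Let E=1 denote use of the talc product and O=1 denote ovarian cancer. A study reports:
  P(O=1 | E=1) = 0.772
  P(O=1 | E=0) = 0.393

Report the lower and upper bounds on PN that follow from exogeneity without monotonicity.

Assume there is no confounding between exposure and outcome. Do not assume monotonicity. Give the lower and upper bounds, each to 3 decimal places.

Let p₁ = 0.772, p₀ = 0.393.
Under exogeneity alone the bounds on PN are max{0,(p₁−p₀)/p₁} ≤ PN ≤ min{1,(1−p₀)/p₁}.
  lower = (p₁ − p₀)/p₁ = 0.379 / 0.772 ≈ 0.4909
  upper = min{1, (1 − p₀)/p₁} = 0.607 / 0.772 ≈ 0.7863

0.491 ≤ PN ≤ 0.786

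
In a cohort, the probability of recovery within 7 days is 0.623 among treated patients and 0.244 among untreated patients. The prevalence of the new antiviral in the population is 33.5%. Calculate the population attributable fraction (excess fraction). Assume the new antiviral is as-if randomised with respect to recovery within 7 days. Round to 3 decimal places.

PAF ≈ 0.342

Let p₁ = 0.623, p₀ = 0.244.
Overall risk P(Y=1) = π·p₁ + (1−π)·p₀ = 0.335×0.623 + 0.665×0.244 = 0.37096.
Under exogeneity, PAF = [P(Y=1) − p₀] / P(Y=1).
PAF = (0.37096 − 0.244) / 0.37096 ≈ 0.3423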